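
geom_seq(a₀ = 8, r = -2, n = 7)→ a_0 = 8*(-2)^0 = 8
a_1 = 8*(-2)^1 = -16
a_2 = 8*(-2)^2 = 32
...
= [8, -16, 32, -64, 128, -256, 512]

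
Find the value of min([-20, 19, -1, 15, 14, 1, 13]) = -20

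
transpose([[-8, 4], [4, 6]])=[[-8, 4], [4, 6]]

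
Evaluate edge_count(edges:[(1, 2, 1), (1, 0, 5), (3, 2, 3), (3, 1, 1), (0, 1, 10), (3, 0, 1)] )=6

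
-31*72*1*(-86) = 191952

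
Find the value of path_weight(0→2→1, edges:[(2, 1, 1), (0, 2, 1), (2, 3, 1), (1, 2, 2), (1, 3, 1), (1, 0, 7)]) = w(0→2)=1 + w(2→1)=1
= 2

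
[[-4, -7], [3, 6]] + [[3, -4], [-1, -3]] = [[-1, -11], [2, 3]]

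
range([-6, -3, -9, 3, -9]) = 12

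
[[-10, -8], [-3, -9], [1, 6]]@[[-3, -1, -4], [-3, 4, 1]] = [[54, -22, 32], [36, -33, 3], [-21, 23, 2]]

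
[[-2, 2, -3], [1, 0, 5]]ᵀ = [[-2, 1], [2, 0], [-3, 5]]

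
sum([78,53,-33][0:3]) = 98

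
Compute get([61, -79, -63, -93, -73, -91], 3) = -93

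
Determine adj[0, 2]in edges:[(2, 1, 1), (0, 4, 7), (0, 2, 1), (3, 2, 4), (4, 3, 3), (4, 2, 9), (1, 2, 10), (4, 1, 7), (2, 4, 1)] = 1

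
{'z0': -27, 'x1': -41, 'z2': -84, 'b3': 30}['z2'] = -84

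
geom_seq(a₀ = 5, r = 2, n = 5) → [5, 10, 20, 40, 80]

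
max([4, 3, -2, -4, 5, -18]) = 5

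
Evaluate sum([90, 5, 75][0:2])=slice → [90, 5]
90 + 5
= 95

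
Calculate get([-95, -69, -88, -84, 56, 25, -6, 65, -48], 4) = 56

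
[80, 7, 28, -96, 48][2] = 28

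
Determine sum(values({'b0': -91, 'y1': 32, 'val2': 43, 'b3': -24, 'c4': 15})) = -25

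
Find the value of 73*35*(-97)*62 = -15365770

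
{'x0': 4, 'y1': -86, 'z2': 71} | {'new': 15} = {'x0': 4, 'y1': -86, 'z2': 71, 'new': 15}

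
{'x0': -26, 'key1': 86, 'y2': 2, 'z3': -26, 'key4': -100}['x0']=-26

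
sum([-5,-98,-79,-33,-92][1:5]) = -302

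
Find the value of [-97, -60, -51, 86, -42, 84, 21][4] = -42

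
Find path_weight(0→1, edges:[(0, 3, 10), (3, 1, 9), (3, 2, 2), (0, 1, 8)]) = 8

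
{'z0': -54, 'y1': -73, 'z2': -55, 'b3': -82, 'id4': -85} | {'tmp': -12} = {'z0': -54, 'y1': -73, 'z2': -55, 'b3': -82, 'id4': -85, 'tmp': -12}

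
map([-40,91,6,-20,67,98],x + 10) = [-30, 101, 16, -10, 77, 108]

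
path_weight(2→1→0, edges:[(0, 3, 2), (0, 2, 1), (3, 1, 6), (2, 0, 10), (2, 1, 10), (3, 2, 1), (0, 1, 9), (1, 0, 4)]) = w(2→1)=10 + w(1→0)=4
= 14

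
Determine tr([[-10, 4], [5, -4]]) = -14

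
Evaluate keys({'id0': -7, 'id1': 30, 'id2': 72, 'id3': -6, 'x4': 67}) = ['id0', 'id1', 'id2', 'id3', 'x4']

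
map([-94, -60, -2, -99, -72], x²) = (-94)²=8836, (-60)²=3600, (-2)²=4, (-99)²=9801, (-72)²=5184
= [8836, 3600, 4, 9801, 5184]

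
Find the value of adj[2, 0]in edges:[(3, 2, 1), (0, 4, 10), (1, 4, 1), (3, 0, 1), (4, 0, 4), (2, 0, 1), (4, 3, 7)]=1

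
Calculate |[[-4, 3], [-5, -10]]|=(-4)*(-10) - (3)*(-5)
= 55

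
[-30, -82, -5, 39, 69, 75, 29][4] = 69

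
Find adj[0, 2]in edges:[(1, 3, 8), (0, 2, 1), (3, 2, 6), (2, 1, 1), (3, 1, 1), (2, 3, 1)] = 1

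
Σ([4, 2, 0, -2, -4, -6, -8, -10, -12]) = -36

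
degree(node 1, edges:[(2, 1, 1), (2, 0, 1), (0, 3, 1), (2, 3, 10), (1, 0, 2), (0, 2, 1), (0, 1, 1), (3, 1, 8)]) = incident: (2,1), (1,0), (0,1), (3,1)
= 4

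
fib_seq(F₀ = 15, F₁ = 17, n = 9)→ F_2 = F_1 + F_0 = 32
F_3 = F_2 + F_1 = 49
F_4 = F_3 + F_2 = 81
...
= [15, 17, 32, 49, 81, 130, 211, 341, 552]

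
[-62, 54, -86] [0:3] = [-62, 54, -86]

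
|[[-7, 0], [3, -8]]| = 56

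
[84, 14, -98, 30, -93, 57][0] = 84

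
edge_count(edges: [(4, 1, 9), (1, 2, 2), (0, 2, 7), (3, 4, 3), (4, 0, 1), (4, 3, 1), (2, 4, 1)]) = 7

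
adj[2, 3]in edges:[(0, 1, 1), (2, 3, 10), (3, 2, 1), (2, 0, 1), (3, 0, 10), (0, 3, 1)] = 10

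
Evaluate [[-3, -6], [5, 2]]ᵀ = [[-3, 5], [-6, 2]]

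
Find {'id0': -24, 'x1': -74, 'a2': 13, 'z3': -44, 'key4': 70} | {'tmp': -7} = {'id0': -24, 'x1': -74, 'a2': 13, 'z3': -44, 'key4': 70, 'tmp': -7}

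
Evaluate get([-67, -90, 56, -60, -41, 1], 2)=56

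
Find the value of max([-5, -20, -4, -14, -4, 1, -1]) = 1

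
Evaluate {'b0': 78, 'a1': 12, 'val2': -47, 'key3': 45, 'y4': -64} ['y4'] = -64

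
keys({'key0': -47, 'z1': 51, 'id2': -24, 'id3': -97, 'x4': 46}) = ['key0', 'z1', 'id2', 'id3', 'x4']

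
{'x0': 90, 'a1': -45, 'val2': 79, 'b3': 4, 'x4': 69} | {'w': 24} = {'x0': 90, 'a1': -45, 'val2': 79, 'b3': 4, 'x4': 69, 'w': 24}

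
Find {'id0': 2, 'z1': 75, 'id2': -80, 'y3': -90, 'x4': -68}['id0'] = 2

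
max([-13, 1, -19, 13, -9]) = 13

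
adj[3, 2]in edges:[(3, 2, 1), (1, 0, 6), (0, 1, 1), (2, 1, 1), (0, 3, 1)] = 1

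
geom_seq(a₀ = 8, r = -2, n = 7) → [8, -16, 32, -64, 128, -256, 512]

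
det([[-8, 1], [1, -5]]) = 39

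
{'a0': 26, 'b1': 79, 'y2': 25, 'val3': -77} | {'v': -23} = {'a0': 26, 'b1': 79, 'y2': 25, 'val3': -77, 'v': -23}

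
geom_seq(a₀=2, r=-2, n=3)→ [2, -4, 8]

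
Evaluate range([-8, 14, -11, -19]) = 33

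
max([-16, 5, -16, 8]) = 8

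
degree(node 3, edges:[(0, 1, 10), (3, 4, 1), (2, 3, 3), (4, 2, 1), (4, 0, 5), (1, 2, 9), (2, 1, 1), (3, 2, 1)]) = incident: (3,4), (2,3), (3,2)
= 3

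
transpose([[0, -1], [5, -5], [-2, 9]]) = [[0, 5, -2], [-1, -5, 9]]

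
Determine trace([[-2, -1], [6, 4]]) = 2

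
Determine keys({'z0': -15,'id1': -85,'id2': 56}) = ['z0', 'id1', 'id2']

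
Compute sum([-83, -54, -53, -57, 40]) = -207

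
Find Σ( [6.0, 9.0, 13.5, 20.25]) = 48.75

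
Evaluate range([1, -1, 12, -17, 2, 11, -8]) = 29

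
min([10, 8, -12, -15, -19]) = -19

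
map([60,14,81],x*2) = 60*2=120, 14*2=28, 81*2=162
= [120, 28, 162]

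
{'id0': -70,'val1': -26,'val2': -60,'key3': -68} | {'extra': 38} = {'id0': -70, 'val1': -26, 'val2': -60, 'key3': -68, 'extra': 38}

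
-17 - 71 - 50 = -138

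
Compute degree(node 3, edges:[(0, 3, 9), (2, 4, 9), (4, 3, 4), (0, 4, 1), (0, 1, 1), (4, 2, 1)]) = 2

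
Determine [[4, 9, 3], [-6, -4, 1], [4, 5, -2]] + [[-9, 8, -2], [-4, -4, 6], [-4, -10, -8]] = [[-5, 17, 1], [-10, -8, 7], [0, -5, -10]]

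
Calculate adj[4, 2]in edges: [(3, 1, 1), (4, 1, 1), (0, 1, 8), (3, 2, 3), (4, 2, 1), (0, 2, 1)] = 1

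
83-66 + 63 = 80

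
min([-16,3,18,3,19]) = -16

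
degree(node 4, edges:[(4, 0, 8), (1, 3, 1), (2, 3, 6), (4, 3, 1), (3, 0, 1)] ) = 2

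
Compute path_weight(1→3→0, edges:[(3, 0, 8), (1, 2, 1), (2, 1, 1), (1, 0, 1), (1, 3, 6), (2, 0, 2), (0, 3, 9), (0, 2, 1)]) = 14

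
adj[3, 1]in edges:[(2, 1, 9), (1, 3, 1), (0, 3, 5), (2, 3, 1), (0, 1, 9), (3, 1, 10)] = 10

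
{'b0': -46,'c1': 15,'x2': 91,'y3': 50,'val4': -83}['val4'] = -83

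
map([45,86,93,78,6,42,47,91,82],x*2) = 45*2=90, 86*2=172, 93*2=186, 78*2=156, 6*2=12, 42*2=84, 47*2=94, 91*2=182, 82*2=164
= [90, 172, 186, 156, 12, 84, 94, 182, 164]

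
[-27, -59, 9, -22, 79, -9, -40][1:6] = [-59, 9, -22, 79, -9]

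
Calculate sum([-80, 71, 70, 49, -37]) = (-80) + 71 + 70 + 49 + (-37)
= 73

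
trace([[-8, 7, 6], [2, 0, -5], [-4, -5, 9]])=1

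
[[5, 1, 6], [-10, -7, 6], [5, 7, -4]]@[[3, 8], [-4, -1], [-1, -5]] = [[5, 9], [-8, -103], [-9, 53]]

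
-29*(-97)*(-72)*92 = -18633312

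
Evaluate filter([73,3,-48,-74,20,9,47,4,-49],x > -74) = keep x where x > -74: 73✓, 3✓, -48✓, -74✗, 20✓, 9✓, 47✓, 4✓, -49✓
= [73, 3, -48, 20, 9, 47, 4, -49]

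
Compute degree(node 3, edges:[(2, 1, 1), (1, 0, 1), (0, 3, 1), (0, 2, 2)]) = incident: (0,3)
= 1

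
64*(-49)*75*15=-3528000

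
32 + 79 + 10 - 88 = 33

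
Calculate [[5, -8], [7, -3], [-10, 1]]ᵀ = [[5, 7, -10], [-8, -3, 1]]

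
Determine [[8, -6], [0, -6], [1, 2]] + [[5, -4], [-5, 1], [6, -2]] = [[13, -10], [-5, -5], [7, 0]]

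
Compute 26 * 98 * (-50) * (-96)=12230400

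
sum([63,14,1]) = 63 + 14 + 1
= 78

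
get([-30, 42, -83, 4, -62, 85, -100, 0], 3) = 4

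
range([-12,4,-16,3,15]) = 31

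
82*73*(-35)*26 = -5447260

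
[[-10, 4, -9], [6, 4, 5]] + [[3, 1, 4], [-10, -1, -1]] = [[-7, 5, -5], [-4, 3, 4]]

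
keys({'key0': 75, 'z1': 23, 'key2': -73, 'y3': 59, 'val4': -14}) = ['key0', 'z1', 'key2', 'y3', 'val4']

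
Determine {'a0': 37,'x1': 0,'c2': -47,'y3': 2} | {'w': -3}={'a0': 37, 'x1': 0, 'c2': -47, 'y3': 2, 'w': -3}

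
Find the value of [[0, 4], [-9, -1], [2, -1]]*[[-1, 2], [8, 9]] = C[0][0] = (0)*(-1) + (4)*(8) = 32
C[0][1] = (0)*(2) + (4)*(9) = 36
C[1][0] = (-9)*(-1) + (-1)*(8) = 1
C[1][1] = (-9)*(2) + (-1)*(9) = -27
C[2][0] = (2)*(-1) + (-1)*(8) = -10
C[2][1] = (2)*(2) + (-1)*(9) = -5
= [[32, 36], [1, -27], [-10, -5]]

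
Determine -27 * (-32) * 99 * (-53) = -4533408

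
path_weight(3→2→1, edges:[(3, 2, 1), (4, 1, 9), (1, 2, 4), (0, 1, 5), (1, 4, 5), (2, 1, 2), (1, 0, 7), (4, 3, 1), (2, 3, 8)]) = w(3→2)=1 + w(2→1)=2
= 3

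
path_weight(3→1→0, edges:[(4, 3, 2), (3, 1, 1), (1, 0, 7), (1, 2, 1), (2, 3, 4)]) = w(3→1)=1 + w(1→0)=7
= 8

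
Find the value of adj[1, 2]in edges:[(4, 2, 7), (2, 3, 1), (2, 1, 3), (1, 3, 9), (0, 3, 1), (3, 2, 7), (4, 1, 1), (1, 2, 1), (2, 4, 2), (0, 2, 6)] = 1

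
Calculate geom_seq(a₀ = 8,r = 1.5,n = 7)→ a_0 = 8*1.5^0 = 8.0
a_1 = 8*1.5^1 = 12.0
a_2 = 8*1.5^2 = 18.0
...
= [8.0, 12.0, 18.0, 27.0, 40.5, 60.75, 91.125]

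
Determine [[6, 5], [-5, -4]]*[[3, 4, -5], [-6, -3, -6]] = C[0][0] = (6)*(3) + (5)*(-6) = -12
C[0][1] = (6)*(4) + (5)*(-3) = 9
C[0][2] = (6)*(-5) + (5)*(-6) = -60
C[1][0] = (-5)*(3) + (-4)*(-6) = 9
C[1][1] = (-5)*(4) + (-4)*(-3) = -8
C[1][2] = (-5)*(-5) + (-4)*(-6) = 49
= [[-12, 9, -60], [9, -8, 49]]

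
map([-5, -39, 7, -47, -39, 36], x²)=(-5)²=25, (-39)²=1521, (7)²=49, (-47)²=2209, (-39)²=1521, (36)²=1296
= [25, 1521, 49, 2209, 1521, 1296]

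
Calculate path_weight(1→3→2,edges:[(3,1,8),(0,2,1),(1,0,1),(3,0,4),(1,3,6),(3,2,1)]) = w(1→3)=6 + w(3→2)=1
= 7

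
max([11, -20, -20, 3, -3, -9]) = 11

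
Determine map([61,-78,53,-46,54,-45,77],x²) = [3721, 6084, 2809, 2116, 2916, 2025, 5929]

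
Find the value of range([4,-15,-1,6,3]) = 21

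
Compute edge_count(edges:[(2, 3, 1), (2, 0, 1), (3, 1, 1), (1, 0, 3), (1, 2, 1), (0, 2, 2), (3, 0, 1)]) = 7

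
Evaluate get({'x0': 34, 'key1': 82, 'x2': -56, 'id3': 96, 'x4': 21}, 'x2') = -56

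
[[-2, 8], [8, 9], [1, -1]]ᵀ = [[-2, 8, 1], [8, 9, -1]]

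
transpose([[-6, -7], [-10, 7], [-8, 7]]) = [[-6, -10, -8], [-7, 7, 7]]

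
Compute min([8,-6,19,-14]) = -14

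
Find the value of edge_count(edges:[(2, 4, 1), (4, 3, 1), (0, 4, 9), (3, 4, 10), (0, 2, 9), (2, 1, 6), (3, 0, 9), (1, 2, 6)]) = 8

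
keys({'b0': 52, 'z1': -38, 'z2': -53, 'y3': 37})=['b0', 'z1', 'z2', 'y3']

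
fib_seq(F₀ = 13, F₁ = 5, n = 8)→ [13, 5, 18, 23, 41, 64, 105, 169]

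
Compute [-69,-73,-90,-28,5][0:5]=[-69, -73, -90, -28, 5]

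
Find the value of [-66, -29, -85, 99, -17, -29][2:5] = [-85, 99, -17]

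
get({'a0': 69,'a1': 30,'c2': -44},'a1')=30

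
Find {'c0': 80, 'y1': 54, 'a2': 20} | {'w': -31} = {'c0': 80, 'y1': 54, 'a2': 20, 'w': -31}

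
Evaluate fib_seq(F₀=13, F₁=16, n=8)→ F_2 = F_1 + F_0 = 29
F_3 = F_2 + F_1 = 45
F_4 = F_3 + F_2 = 74
...
= [13, 16, 29, 45, 74, 119, 193, 312]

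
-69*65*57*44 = -11248380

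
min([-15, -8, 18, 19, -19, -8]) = -19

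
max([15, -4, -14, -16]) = 15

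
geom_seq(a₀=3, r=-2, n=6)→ [3, -6, 12, -24, 48, -96]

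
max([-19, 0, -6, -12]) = 0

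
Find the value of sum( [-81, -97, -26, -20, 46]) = -178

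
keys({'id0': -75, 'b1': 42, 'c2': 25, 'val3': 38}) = ['id0', 'b1', 'c2', 'val3']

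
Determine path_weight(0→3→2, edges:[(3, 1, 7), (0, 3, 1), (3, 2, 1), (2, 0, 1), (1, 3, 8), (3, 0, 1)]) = 2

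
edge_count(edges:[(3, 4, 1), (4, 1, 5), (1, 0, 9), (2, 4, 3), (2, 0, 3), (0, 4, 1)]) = 6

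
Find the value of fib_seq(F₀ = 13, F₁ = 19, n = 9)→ F_2 = F_1 + F_0 = 32
F_3 = F_2 + F_1 = 51
F_4 = F_3 + F_2 = 83
...
= [13, 19, 32, 51, 83, 134, 217, 351, 568]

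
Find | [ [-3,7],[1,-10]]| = 23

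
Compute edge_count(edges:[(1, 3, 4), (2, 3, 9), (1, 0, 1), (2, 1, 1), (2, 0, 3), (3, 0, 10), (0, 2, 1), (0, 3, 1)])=8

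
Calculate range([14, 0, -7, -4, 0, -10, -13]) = 27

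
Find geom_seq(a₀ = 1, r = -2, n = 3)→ a_0 = 1*(-2)^0 = 1
a_1 = 1*(-2)^1 = -2
a_2 = 1*(-2)^2 = 4
= [1, -2, 4]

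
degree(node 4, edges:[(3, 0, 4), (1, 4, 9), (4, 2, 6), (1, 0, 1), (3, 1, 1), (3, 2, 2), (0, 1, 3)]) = 2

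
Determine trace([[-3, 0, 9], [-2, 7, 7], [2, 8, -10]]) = diagonal: (-3) + 7 + (-10)
= -6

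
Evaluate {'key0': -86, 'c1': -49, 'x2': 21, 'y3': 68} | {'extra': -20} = {'key0': -86, 'c1': -49, 'x2': 21, 'y3': 68, 'extra': -20}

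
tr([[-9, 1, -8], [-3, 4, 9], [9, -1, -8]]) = -13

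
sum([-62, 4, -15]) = (-62) + 4 + (-15)
= -73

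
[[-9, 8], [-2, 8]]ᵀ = [[-9, -2], [8, 8]]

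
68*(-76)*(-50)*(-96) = -24806400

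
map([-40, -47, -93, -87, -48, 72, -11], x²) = (-40)²=1600, (-47)²=2209, (-93)²=8649, (-87)²=7569, (-48)²=2304, (72)²=5184, (-11)²=121
= [1600, 2209, 8649, 7569, 2304, 5184, 121]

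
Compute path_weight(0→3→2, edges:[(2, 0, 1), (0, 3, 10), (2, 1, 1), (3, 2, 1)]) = 11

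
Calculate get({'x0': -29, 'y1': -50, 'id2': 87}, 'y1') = -50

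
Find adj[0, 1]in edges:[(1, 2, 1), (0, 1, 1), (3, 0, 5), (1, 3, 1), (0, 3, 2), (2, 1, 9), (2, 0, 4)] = 1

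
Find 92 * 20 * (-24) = -44160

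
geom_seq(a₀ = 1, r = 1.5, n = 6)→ [1.0, 1.5, 2.25, 3.375, 5.0625, 7.59375]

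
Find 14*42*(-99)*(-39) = 2270268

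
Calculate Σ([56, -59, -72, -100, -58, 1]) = 56 + (-59) + (-72) + (-100) + (-58) + 1
= -232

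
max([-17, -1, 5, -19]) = 5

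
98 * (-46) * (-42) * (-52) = -9845472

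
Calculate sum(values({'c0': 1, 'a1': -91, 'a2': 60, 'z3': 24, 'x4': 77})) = 71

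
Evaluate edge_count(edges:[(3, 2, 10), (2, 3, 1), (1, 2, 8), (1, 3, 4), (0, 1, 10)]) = 5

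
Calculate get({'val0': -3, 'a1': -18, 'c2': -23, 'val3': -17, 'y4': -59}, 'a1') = -18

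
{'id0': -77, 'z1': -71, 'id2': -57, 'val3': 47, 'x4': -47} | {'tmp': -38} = {'id0': -77, 'z1': -71, 'id2': -57, 'val3': 47, 'x4': -47, 'tmp': -38}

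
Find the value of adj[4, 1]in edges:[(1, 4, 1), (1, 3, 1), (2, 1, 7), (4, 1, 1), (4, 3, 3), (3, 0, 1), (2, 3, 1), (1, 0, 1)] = 1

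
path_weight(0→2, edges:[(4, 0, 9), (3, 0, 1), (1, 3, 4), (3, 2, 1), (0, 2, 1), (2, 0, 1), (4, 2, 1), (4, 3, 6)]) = w(0→2)=1
= 1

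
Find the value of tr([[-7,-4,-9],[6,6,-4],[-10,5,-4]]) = -5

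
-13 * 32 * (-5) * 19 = 39520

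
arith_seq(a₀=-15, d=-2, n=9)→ a_0 = -15 + 0*-2 = -15
a_1 = -15 + 1*-2 = -17
a_2 = -15 + 2*-2 = -19
...
= [-15, -17, -19, -21, -23, -25, -27, -29, -31]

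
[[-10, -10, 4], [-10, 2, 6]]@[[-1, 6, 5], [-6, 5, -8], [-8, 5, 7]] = C[0][0] = (-10)*(-1) + (-10)*(-6) + (4)*(-8) = 38
C[0][1] = (-10)*(6) + (-10)*(5) + (4)*(5) = -90
C[0][2] = (-10)*(5) + (-10)*(-8) + (4)*(7) = 58
C[1][0] = (-10)*(-1) + (2)*(-6) + (6)*(-8) = -50
C[1][1] = (-10)*(6) + (2)*(5) + (6)*(5) = -20
C[1][2] = (-10)*(5) + (2)*(-8) + (6)*(7) = -24
= [[38, -90, 58], [-50, -20, -24]]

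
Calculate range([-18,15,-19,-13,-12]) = 34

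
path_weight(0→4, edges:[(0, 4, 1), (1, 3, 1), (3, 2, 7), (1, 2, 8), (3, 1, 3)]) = w(0→4)=1
= 1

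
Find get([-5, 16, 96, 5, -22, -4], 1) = 16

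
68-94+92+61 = 127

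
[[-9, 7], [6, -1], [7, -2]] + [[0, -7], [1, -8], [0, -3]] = [[-9, 0], [7, -9], [7, -5]]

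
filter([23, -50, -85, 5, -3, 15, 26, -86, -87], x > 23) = keep x where x > 23: 23✗, -50✗, -85✗, 5✗, -3✗, 15✗, 26✓, -86✗, -87✗
= [26]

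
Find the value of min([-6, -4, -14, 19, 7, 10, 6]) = -14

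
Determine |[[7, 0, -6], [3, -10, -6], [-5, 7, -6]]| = 888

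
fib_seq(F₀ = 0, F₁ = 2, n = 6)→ [0, 2, 2, 4, 6, 10]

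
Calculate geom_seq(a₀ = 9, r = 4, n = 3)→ a_0 = 9*4^0 = 9
a_1 = 9*4^1 = 36
a_2 = 9*4^2 = 144
= [9, 36, 144]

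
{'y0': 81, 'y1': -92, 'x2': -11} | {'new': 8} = {'y0': 81, 'y1': -92, 'x2': -11, 'new': 8}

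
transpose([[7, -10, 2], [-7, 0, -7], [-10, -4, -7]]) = [[7, -7, -10], [-10, 0, -4], [2, -7, -7]]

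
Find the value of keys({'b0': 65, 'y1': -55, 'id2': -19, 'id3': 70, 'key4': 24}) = ['b0', 'y1', 'id2', 'id3', 'key4']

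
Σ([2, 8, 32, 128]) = 2 + 8 + 32 + 128
= 170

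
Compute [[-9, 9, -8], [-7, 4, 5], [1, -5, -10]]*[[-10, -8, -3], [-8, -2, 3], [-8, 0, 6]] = [[82, 54, 6], [-2, 48, 63], [110, 2, -78]]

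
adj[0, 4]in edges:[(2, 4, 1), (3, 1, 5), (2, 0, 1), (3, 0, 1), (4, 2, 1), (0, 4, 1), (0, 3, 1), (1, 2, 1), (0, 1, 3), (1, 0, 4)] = 1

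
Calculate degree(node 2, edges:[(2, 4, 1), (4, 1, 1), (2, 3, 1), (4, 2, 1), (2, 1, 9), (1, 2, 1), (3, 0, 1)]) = incident: (2,4), (2,3), (4,2), (2,1), (1,2)
= 5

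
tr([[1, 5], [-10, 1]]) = diagonal: 1 + 1
= 2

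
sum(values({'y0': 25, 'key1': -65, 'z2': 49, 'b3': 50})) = 25 + (-65) + 49 + 50
= 59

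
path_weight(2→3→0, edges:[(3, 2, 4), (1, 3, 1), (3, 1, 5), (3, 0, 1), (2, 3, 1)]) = 2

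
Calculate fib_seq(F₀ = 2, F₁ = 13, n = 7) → [2, 13, 15, 28, 43, 71, 114]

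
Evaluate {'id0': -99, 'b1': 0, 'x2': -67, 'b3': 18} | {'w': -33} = {'id0': -99, 'b1': 0, 'x2': -67, 'b3': 18, 'w': -33}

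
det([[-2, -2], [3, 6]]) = (-2)*(6) - (-2)*(3)
= -6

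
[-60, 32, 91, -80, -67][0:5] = [-60, 32, 91, -80, -67]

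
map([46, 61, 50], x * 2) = [92, 122, 100]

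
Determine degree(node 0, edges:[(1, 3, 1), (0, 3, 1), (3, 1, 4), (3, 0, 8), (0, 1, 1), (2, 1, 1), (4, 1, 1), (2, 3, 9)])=3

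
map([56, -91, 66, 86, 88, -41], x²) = [3136, 8281, 4356, 7396, 7744, 1681]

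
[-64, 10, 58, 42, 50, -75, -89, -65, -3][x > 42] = keep x where x > 42: -64✗, 10✗, 58✓, 42✗, 50✓, -75✗, -89✗, -65✗, -3✗
= [58, 50]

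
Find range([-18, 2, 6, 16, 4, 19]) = 37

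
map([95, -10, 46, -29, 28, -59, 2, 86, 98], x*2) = [190, -20, 92, -58, 56, -118, 4, 172, 196]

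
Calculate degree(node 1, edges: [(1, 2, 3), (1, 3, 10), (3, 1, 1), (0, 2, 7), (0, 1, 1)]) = 4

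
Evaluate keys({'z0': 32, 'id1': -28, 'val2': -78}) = ['z0', 'id1', 'val2']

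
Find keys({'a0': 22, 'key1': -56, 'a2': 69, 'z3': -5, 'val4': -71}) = ['a0', 'key1', 'a2', 'z3', 'val4']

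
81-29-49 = 3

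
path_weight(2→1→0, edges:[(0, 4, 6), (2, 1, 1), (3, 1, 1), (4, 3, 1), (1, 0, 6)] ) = w(2→1)=1 + w(1→0)=6
= 7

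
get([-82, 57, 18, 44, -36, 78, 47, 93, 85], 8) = 85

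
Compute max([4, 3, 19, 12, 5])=19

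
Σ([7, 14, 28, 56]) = 7 + 14 + 28 + 56
= 105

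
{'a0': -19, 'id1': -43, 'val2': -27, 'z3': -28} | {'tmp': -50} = {'a0': -19, 'id1': -43, 'val2': -27, 'z3': -28, 'tmp': -50}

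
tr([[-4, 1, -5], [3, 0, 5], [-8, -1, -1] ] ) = -5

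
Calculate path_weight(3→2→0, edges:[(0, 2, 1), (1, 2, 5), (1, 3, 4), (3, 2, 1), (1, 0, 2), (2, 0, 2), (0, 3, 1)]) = 3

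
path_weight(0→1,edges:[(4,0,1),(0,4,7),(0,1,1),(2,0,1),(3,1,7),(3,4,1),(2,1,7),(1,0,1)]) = 1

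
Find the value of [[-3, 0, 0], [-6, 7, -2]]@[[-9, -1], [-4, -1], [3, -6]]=[[27, 3], [20, 11]]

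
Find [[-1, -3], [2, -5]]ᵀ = [[-1, 2], [-3, -5]]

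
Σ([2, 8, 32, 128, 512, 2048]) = 2 + 8 + 32 + 128 + 512 + 2048
= 2730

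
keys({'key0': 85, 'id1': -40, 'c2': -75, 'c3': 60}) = ['key0', 'id1', 'c2', 'c3']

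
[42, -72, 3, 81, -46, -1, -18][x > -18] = [42, 3, 81, -1]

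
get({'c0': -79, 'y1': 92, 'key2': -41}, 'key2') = -41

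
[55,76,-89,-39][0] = 55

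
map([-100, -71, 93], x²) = [10000, 5041, 8649]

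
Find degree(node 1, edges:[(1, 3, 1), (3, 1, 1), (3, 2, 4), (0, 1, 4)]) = incident: (1,3), (3,1), (0,1)
= 3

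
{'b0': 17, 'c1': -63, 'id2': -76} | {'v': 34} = {'b0': 17, 'c1': -63, 'id2': -76, 'v': 34}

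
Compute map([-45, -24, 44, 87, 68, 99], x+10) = [-35, -14, 54, 97, 78, 109]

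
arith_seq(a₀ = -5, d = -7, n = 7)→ [-5, -12, -19, -26, -33, -40, -47]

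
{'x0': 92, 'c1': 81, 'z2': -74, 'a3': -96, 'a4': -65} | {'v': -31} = {'x0': 92, 'c1': 81, 'z2': -74, 'a3': -96, 'a4': -65, 'v': -31}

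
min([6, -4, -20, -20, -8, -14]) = -20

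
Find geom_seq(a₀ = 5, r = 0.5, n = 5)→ a_0 = 5*0.5^0 = 5.0
a_1 = 5*0.5^1 = 2.5
a_2 = 5*0.5^2 = 1.25
...
= [5.0, 2.5, 1.25, 0.625, 0.3125]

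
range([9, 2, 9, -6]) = 15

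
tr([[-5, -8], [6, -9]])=diagonal: (-5) + (-9)
= -14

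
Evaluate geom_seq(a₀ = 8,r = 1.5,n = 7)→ a_0 = 8*1.5^0 = 8.0
a_1 = 8*1.5^1 = 12.0
a_2 = 8*1.5^2 = 18.0
...
= [8.0, 12.0, 18.0, 27.0, 40.5, 60.75, 91.125]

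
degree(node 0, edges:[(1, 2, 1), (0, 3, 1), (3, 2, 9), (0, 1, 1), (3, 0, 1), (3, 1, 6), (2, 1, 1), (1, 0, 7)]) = 4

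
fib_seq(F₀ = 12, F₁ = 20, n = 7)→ [12, 20, 32, 52, 84, 136, 220]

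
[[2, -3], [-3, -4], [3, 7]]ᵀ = [[2, -3, 3], [-3, -4, 7]]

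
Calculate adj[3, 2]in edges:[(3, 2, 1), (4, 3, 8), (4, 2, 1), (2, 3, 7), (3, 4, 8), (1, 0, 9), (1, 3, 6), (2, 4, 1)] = 1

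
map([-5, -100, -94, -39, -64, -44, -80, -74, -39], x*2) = [-10, -200, -188, -78, -128, -88, -160, -148, -78]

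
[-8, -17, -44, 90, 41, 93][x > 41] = keep x where x > 41: -8✗, -17✗, -44✗, 90✓, 41✗, 93✓
= [90, 93]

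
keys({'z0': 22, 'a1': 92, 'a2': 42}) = ['z0', 'a1', 'a2']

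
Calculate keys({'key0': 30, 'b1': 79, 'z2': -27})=['key0', 'b1', 'z2']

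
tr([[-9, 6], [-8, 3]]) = diagonal: (-9) + 3
= -6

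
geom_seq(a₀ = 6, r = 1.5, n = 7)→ a_0 = 6*1.5^0 = 6.0
a_1 = 6*1.5^1 = 9.0
a_2 = 6*1.5^2 = 13.5
...
= [6.0, 9.0, 13.5, 20.25, 30.375, 45.5625, 68.34375]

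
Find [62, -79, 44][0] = 62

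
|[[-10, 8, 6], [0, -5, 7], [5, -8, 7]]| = (1)*(-10)*det([[-5, 7], [-8, 7]]) + (-1)*(8)*det([[0, 7], [5, 7]]) + (1)*(6)*det([[0, -5], [5, -8]])
= -210 + 280 + 150
= 220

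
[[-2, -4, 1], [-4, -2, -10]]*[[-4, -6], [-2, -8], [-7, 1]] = C[0][0] = (-2)*(-4) + (-4)*(-2) + (1)*(-7) = 9
C[0][1] = (-2)*(-6) + (-4)*(-8) + (1)*(1) = 45
C[1][0] = (-4)*(-4) + (-2)*(-2) + (-10)*(-7) = 90
C[1][1] = (-4)*(-6) + (-2)*(-8) + (-10)*(1) = 30
= [[9, 45], [90, 30]]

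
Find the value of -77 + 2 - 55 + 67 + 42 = -21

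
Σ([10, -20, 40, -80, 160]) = 10 + -20 + 40 + -80 + 160
= 110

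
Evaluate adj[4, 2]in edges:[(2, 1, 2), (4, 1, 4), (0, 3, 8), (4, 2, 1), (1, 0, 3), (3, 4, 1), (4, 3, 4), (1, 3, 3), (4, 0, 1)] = 1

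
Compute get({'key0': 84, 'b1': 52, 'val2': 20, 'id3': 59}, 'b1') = 52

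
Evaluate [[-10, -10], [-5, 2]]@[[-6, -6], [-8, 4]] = C[0][0] = (-10)*(-6) + (-10)*(-8) = 140
C[0][1] = (-10)*(-6) + (-10)*(4) = 20
C[1][0] = (-5)*(-6) + (2)*(-8) = 14
C[1][1] = (-5)*(-6) + (2)*(4) = 38
= [[140, 20], [14, 38]]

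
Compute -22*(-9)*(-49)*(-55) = 533610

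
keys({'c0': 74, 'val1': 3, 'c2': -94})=['c0', 'val1', 'c2']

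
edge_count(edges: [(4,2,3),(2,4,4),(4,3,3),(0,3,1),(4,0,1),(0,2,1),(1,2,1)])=7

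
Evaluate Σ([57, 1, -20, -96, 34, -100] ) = -124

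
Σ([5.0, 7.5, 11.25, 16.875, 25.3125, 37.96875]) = 103.90625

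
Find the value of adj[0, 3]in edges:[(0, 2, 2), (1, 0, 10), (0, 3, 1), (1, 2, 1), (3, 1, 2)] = 1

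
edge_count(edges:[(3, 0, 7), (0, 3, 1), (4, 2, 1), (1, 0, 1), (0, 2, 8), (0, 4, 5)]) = 6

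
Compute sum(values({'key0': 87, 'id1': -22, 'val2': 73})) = 138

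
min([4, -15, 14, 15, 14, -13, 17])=-15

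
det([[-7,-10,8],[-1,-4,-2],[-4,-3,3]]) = (1)*(-7)*det([[-4, -2], [-3, 3]]) + (-1)*(-10)*det([[-1, -2], [-4, 3]]) + (1)*(8)*det([[-1, -4], [-4, -3]])
= 126 + -110 + -104
= -88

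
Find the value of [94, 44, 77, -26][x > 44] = [94, 77]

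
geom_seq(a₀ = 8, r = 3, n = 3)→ a_0 = 8*3^0 = 8
a_1 = 8*3^1 = 24
a_2 = 8*3^2 = 72
= [8, 24, 72]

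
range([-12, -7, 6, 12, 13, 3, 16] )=28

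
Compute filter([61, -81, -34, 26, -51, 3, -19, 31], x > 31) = [61]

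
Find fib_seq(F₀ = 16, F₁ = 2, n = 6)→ F_2 = F_1 + F_0 = 18
F_3 = F_2 + F_1 = 20
F_4 = F_3 + F_2 = 38
...
= [16, 2, 18, 20, 38, 58]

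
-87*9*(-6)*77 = 361746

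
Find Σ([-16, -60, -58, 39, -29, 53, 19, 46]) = -6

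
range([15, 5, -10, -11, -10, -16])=31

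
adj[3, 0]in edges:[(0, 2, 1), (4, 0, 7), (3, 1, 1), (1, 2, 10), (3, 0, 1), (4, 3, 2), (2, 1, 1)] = 1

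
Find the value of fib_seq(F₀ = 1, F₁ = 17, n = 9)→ [1, 17, 18, 35, 53, 88, 141, 229, 370]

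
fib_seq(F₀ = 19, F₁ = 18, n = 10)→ [19, 18, 37, 55, 92, 147, 239, 386, 625, 1011]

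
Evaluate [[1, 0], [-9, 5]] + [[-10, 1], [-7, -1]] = [[-9, 1], [-16, 4]]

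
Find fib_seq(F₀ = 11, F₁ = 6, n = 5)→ F_2 = F_1 + F_0 = 17
F_3 = F_2 + F_1 = 23
F_4 = F_3 + F_2 = 40
= [11, 6, 17, 23, 40]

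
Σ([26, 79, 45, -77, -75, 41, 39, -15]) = 26 + 79 + 45 + (-77) + (-75) + 41 + 39 + (-15)
= 63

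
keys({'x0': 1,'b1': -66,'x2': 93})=['x0', 'b1', 'x2']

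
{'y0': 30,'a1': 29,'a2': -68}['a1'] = 29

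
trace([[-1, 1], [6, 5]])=4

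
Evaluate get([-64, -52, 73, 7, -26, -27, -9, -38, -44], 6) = -9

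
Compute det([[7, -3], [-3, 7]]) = (7)*(7) - (-3)*(-3)
= 40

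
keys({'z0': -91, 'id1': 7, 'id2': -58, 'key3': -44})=['z0', 'id1', 'id2', 'key3']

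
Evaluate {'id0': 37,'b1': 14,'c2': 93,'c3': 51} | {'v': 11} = {'id0': 37, 'b1': 14, 'c2': 93, 'c3': 51, 'v': 11}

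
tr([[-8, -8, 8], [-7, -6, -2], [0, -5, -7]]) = diagonal: (-8) + (-6) + (-7)
= -21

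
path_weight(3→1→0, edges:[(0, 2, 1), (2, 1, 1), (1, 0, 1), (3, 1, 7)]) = w(3→1)=7 + w(1→0)=1
= 8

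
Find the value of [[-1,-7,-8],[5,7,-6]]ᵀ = [[-1, 5], [-7, 7], [-8, -6]]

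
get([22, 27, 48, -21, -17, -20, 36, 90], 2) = 48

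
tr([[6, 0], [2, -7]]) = diagonal: 6 + (-7)
= -1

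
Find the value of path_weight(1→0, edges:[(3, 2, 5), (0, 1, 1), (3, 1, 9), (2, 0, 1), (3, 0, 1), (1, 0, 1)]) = w(1→0)=1
= 1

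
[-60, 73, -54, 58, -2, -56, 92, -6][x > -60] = keep x where x > -60: -60✗, 73✓, -54✓, 58✓, -2✓, -56✓, 92✓, -6✓
= [73, -54, 58, -2, -56, 92, -6]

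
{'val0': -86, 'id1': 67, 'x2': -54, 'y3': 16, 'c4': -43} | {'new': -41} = {'val0': -86, 'id1': 67, 'x2': -54, 'y3': 16, 'c4': -43, 'new': -41}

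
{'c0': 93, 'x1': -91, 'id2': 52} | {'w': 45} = {'c0': 93, 'x1': -91, 'id2': 52, 'w': 45}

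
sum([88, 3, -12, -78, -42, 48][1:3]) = -9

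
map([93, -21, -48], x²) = [8649, 441, 2304]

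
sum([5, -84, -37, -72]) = 5 + (-84) + (-37) + (-72)
= -188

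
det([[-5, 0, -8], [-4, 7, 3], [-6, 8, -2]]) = 110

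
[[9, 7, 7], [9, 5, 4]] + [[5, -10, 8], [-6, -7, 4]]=[[14, -3, 15], [3, -2, 8]]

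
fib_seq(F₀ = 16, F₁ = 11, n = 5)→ F_2 = F_1 + F_0 = 27
F_3 = F_2 + F_1 = 38
F_4 = F_3 + F_2 = 65
= [16, 11, 27, 38, 65]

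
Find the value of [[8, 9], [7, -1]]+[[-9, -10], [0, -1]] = [[-1, -1], [7, -2]]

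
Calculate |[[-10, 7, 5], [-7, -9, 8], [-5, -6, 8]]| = 337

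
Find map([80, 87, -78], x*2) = [160, 174, -156]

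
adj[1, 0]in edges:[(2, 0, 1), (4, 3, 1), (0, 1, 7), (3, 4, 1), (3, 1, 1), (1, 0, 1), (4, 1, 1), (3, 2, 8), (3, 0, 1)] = 1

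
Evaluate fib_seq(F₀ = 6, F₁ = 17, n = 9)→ [6, 17, 23, 40, 63, 103, 166, 269, 435]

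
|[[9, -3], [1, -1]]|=-6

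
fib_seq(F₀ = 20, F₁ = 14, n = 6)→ F_2 = F_1 + F_0 = 34
F_3 = F_2 + F_1 = 48
F_4 = F_3 + F_2 = 82
...
= [20, 14, 34, 48, 82, 130]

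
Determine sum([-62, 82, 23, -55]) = (-62) + 82 + 23 + (-55)
= -12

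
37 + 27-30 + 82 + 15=131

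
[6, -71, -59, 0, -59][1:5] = [-71, -59, 0, -59]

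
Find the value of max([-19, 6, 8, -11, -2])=8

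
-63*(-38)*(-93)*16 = -3562272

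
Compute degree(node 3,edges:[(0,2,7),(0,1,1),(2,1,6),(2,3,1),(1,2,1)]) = incident: (2,3)
= 1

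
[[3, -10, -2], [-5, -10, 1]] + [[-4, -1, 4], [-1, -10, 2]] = [[-1, -11, 2], [-6, -20, 3]]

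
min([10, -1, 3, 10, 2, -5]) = -5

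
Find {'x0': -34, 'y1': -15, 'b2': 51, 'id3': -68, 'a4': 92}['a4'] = 92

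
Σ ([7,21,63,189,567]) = 847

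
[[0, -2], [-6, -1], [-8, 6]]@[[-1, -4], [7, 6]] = C[0][0] = (0)*(-1) + (-2)*(7) = -14
C[0][1] = (0)*(-4) + (-2)*(6) = -12
C[1][0] = (-6)*(-1) + (-1)*(7) = -1
C[1][1] = (-6)*(-4) + (-1)*(6) = 18
C[2][0] = (-8)*(-1) + (6)*(7) = 50
C[2][1] = (-8)*(-4) + (6)*(6) = 68
= [[-14, -12], [-1, 18], [50, 68]]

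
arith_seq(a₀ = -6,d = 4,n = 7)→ a_0 = -6 + 0*4 = -6
a_1 = -6 + 1*4 = -2
a_2 = -6 + 2*4 = 2
...
= [-6, -2, 2, 6, 10, 14, 18]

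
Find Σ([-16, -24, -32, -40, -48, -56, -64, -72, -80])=(-16) + (-24) + (-32) + (-40) + (-48) + (-56) + (-64) + (-72) + (-80)
= -432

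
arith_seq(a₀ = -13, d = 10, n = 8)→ a_0 = -13 + 0*10 = -13
a_1 = -13 + 1*10 = -3
a_2 = -13 + 2*10 = 7
...
= [-13, -3, 7, 17, 27, 37, 47, 57]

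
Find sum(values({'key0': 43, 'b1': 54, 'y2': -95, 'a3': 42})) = 44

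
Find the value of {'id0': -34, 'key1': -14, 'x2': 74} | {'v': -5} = {'id0': -34, 'key1': -14, 'x2': 74, 'v': -5}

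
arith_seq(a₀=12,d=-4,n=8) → [12, 8, 4, 0, -4, -8, -12, -16]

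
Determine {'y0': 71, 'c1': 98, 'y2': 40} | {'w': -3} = {'y0': 71, 'c1': 98, 'y2': 40, 'w': -3}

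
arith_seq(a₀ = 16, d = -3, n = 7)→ [16, 13, 10, 7, 4, 1, -2]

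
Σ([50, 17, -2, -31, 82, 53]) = 50 + 17 + (-2) + (-31) + 82 + 53
= 169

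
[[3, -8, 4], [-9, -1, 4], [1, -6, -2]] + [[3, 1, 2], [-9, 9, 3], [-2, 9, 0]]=[[6, -7, 6], [-18, 8, 7], [-1, 3, -2]]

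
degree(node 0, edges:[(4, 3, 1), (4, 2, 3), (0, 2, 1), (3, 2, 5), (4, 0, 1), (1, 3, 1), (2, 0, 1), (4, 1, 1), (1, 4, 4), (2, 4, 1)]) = 3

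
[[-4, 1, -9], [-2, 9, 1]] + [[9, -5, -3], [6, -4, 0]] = [[5, -4, -12], [4, 5, 1]]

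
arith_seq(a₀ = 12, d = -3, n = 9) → a_0 = 12 + 0*-3 = 12
a_1 = 12 + 1*-3 = 9
a_2 = 12 + 2*-3 = 6
...
= [12, 9, 6, 3, 0, -3, -6, -9, -12]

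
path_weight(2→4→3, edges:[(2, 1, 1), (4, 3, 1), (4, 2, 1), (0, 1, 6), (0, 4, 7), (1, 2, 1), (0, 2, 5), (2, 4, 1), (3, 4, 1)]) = w(2→4)=1 + w(4→3)=1
= 2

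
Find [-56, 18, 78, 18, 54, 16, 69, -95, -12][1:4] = [18, 78, 18]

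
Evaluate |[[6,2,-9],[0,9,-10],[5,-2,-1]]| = 131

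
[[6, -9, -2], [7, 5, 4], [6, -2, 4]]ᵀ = [[6, 7, 6], [-9, 5, -2], [-2, 4, 4]]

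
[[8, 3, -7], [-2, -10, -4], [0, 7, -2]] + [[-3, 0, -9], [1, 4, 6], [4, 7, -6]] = [[5, 3, -16], [-1, -6, 2], [4, 14, -8]]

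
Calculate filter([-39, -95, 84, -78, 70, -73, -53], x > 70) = [84]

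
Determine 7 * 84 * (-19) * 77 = -860244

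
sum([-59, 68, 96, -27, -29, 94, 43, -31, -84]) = 71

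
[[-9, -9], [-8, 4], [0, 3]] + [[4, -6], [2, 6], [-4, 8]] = [[-5, -15], [-6, 10], [-4, 11]]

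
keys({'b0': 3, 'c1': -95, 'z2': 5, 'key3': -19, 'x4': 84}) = ['b0', 'c1', 'z2', 'key3', 'x4']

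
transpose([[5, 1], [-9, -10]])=[[5, -9], [1, -10]]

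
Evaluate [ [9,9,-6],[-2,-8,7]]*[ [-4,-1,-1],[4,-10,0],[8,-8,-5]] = [[-48, -51, 21], [32, 26, -33]]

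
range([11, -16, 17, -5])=33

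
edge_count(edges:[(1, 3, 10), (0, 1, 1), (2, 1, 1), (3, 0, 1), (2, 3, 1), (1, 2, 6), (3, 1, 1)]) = 7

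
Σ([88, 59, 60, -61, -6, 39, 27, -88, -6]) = 88 + 59 + 60 + (-61) + (-6) + 39 + 27 + (-88) + (-6)
= 112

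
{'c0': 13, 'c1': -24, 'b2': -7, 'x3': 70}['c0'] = 13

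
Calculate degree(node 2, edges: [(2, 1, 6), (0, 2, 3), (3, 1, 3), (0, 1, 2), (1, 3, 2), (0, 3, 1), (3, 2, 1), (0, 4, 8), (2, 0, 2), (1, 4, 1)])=incident: (2,1), (0,2), (3,2), (2,0)
= 4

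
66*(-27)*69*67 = -8238186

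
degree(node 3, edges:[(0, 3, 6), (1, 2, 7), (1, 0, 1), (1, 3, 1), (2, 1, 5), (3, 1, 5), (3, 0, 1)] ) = incident: (0,3), (1,3), (3,1), (3,0)
= 4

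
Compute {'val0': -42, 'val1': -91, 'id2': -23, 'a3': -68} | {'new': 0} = {'val0': -42, 'val1': -91, 'id2': -23, 'a3': -68, 'new': 0}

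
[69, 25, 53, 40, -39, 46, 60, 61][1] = 25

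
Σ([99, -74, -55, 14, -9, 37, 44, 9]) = 99 + (-74) + (-55) + 14 + (-9) + 37 + 44 + 9
= 65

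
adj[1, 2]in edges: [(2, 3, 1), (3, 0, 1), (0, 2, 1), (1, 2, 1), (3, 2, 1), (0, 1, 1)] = 1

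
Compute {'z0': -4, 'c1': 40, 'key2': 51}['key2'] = 51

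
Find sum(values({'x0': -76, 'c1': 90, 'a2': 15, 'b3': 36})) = (-76) + 90 + 15 + 36
= 65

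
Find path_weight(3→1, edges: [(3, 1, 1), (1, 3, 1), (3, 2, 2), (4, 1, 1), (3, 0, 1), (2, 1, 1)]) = w(3→1)=1
= 1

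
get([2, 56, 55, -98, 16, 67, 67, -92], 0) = 2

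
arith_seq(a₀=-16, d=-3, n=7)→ [-16, -19, -22, -25, -28, -31, -34]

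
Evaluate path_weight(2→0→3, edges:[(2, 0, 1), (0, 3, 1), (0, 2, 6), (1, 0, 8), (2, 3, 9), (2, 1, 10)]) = 2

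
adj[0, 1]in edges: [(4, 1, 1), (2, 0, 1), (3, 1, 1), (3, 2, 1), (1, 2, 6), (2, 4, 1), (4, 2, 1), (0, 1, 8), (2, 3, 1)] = 8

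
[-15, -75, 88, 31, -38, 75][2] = 88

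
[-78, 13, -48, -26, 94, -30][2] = -48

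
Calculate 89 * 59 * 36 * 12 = 2268432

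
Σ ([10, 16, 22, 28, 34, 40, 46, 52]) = 10 + 16 + 22 + 28 + 34 + 40 + 46 + 52
= 248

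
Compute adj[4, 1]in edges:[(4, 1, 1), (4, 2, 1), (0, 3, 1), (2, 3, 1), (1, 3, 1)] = 1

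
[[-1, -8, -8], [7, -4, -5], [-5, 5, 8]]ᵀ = [[-1, 7, -5], [-8, -4, 5], [-8, -5, 8]]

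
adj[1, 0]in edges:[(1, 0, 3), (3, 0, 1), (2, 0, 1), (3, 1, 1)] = 3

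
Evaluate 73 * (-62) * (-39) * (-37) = -6531018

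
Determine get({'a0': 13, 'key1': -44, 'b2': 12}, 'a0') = 13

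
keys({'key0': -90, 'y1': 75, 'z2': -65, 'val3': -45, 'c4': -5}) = ['key0', 'y1', 'z2', 'val3', 'c4']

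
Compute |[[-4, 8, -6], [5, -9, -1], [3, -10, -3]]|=166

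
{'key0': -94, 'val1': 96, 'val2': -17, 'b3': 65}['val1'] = 96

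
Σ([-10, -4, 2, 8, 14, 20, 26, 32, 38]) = 126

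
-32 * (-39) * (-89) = -111072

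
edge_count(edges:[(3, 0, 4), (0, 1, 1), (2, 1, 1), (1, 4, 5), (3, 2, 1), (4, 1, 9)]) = 6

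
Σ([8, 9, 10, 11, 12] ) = 50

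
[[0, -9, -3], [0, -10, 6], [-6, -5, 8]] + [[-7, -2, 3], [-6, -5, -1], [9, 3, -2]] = [[-7, -11, 0], [-6, -15, 5], [3, -2, 6]]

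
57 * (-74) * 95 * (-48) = 19234080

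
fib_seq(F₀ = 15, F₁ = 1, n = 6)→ [15, 1, 16, 17, 33, 50]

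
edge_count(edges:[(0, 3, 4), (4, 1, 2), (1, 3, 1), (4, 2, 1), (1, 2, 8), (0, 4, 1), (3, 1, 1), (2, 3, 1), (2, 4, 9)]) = 9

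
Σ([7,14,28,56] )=7 + 14 + 28 + 56
= 105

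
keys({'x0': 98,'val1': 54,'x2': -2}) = ['x0', 'val1', 'x2']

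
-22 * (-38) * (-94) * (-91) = 7151144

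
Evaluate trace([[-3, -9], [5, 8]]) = diagonal: (-3) + 8
= 5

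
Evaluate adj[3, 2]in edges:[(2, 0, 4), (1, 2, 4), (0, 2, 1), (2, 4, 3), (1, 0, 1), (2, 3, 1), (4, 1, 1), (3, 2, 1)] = 1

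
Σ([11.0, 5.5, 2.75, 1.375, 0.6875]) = 21.3125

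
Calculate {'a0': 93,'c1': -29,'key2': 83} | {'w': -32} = {'a0': 93, 'c1': -29, 'key2': 83, 'w': -32}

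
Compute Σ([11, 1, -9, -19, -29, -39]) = 11 + 1 + (-9) + (-19) + (-29) + (-39)
= -84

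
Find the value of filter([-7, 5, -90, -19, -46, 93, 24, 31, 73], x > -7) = keep x where x > -7: -7✗, 5✓, -90✗, -19✗, -46✗, 93✓, 24✓, 31✓, 73✓
= [5, 93, 24, 31, 73]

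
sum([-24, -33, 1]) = (-24) + (-33) + 1
= -56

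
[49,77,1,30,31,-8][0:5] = [49, 77, 1, 30, 31]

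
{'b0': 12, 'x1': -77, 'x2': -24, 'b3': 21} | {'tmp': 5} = {'b0': 12, 'x1': -77, 'x2': -24, 'b3': 21, 'tmp': 5}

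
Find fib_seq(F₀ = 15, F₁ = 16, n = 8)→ [15, 16, 31, 47, 78, 125, 203, 328]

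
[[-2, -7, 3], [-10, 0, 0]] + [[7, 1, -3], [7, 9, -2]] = [[5, -6, 0], [-3, 9, -2]]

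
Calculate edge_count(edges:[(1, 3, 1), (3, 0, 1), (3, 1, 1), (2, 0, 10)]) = 4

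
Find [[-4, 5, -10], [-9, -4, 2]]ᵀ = [[-4, -9], [5, -4], [-10, 2]]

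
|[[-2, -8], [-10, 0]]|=(-2)*(0) - (-8)*(-10)
= -80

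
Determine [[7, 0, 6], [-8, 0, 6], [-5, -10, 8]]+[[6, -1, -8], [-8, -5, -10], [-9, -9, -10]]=[[13, -1, -2], [-16, -5, -4], [-14, -19, -2]]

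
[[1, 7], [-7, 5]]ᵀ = [[1, -7], [7, 5]]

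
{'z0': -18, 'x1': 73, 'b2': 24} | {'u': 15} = {'z0': -18, 'x1': 73, 'b2': 24, 'u': 15}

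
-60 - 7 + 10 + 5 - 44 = -96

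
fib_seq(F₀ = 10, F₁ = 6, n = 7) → [10, 6, 16, 22, 38, 60, 98]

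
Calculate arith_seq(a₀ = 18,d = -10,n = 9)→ [18, 8, -2, -12, -22, -32, -42, -52, -62]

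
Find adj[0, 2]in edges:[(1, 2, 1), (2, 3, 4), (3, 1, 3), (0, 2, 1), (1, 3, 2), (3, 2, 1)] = 1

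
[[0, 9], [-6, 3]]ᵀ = [[0, -6], [9, 3]]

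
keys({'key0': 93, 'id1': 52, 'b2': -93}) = ['key0', 'id1', 'b2']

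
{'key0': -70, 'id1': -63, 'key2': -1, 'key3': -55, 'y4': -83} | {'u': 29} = {'key0': -70, 'id1': -63, 'key2': -1, 'key3': -55, 'y4': -83, 'u': 29}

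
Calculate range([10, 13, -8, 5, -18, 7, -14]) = 31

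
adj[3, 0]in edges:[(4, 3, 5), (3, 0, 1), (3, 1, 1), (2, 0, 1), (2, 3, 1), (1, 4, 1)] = 1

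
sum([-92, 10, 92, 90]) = 100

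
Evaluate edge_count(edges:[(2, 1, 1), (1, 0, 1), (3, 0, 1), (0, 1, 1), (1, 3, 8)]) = 5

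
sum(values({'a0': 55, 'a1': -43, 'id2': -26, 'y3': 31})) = 55 + (-43) + (-26) + 31
= 17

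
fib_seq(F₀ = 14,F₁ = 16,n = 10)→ F_2 = F_1 + F_0 = 30
F_3 = F_2 + F_1 = 46
F_4 = F_3 + F_2 = 76
...
= [14, 16, 30, 46, 76, 122, 198, 320, 518, 838]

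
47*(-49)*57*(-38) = 4988298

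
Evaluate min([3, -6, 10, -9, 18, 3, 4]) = -9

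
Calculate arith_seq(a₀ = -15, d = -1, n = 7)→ a_0 = -15 + 0*-1 = -15
a_1 = -15 + 1*-1 = -16
a_2 = -15 + 2*-1 = -17
...
= [-15, -16, -17, -18, -19, -20, -21]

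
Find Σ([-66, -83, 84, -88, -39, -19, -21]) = (-66) + (-83) + 84 + (-88) + (-39) + (-19) + (-21)
= -232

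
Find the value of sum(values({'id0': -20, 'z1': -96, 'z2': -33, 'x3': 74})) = (-20) + (-96) + (-33) + 74
= -75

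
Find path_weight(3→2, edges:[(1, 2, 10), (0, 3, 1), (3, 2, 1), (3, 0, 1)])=w(3→2)=1
= 1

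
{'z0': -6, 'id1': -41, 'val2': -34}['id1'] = -41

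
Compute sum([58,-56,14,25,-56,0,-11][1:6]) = slice → [-56, 14, 25, -56, 0]
(-56) + 14 + 25 + (-56) + 0
= -73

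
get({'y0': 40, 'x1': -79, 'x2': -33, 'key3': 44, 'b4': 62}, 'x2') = -33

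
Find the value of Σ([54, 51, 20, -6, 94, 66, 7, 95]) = 54 + 51 + 20 + (-6) + 94 + 66 + 7 + 95
= 381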